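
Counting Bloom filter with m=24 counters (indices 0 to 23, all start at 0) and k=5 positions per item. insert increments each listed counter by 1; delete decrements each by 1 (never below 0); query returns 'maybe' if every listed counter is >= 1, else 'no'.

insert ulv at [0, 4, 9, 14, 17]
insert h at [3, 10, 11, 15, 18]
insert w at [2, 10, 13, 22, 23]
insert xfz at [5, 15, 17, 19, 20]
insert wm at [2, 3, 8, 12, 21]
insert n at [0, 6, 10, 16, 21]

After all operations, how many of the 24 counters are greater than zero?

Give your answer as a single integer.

Answer: 22

Derivation:
Step 1: insert ulv at [0, 4, 9, 14, 17] -> counters=[1,0,0,0,1,0,0,0,0,1,0,0,0,0,1,0,0,1,0,0,0,0,0,0]
Step 2: insert h at [3, 10, 11, 15, 18] -> counters=[1,0,0,1,1,0,0,0,0,1,1,1,0,0,1,1,0,1,1,0,0,0,0,0]
Step 3: insert w at [2, 10, 13, 22, 23] -> counters=[1,0,1,1,1,0,0,0,0,1,2,1,0,1,1,1,0,1,1,0,0,0,1,1]
Step 4: insert xfz at [5, 15, 17, 19, 20] -> counters=[1,0,1,1,1,1,0,0,0,1,2,1,0,1,1,2,0,2,1,1,1,0,1,1]
Step 5: insert wm at [2, 3, 8, 12, 21] -> counters=[1,0,2,2,1,1,0,0,1,1,2,1,1,1,1,2,0,2,1,1,1,1,1,1]
Step 6: insert n at [0, 6, 10, 16, 21] -> counters=[2,0,2,2,1,1,1,0,1,1,3,1,1,1,1,2,1,2,1,1,1,2,1,1]
Final counters=[2,0,2,2,1,1,1,0,1,1,3,1,1,1,1,2,1,2,1,1,1,2,1,1] -> 22 nonzero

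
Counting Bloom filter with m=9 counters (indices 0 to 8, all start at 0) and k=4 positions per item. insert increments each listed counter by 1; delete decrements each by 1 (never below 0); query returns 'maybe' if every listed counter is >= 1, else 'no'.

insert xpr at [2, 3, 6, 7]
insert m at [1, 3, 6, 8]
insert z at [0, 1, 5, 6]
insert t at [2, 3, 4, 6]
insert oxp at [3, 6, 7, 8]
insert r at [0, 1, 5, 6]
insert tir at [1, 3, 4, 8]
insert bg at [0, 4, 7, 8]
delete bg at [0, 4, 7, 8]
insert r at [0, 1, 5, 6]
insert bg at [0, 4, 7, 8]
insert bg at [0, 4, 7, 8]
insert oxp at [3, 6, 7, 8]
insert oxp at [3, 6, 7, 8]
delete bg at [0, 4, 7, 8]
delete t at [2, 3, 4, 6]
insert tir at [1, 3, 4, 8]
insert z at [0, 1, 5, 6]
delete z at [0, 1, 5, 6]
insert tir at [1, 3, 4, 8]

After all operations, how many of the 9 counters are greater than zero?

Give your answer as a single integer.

Answer: 9

Derivation:
Step 1: insert xpr at [2, 3, 6, 7] -> counters=[0,0,1,1,0,0,1,1,0]
Step 2: insert m at [1, 3, 6, 8] -> counters=[0,1,1,2,0,0,2,1,1]
Step 3: insert z at [0, 1, 5, 6] -> counters=[1,2,1,2,0,1,3,1,1]
Step 4: insert t at [2, 3, 4, 6] -> counters=[1,2,2,3,1,1,4,1,1]
Step 5: insert oxp at [3, 6, 7, 8] -> counters=[1,2,2,4,1,1,5,2,2]
Step 6: insert r at [0, 1, 5, 6] -> counters=[2,3,2,4,1,2,6,2,2]
Step 7: insert tir at [1, 3, 4, 8] -> counters=[2,4,2,5,2,2,6,2,3]
Step 8: insert bg at [0, 4, 7, 8] -> counters=[3,4,2,5,3,2,6,3,4]
Step 9: delete bg at [0, 4, 7, 8] -> counters=[2,4,2,5,2,2,6,2,3]
Step 10: insert r at [0, 1, 5, 6] -> counters=[3,5,2,5,2,3,7,2,3]
Step 11: insert bg at [0, 4, 7, 8] -> counters=[4,5,2,5,3,3,7,3,4]
Step 12: insert bg at [0, 4, 7, 8] -> counters=[5,5,2,5,4,3,7,4,5]
Step 13: insert oxp at [3, 6, 7, 8] -> counters=[5,5,2,6,4,3,8,5,6]
Step 14: insert oxp at [3, 6, 7, 8] -> counters=[5,5,2,7,4,3,9,6,7]
Step 15: delete bg at [0, 4, 7, 8] -> counters=[4,5,2,7,3,3,9,5,6]
Step 16: delete t at [2, 3, 4, 6] -> counters=[4,5,1,6,2,3,8,5,6]
Step 17: insert tir at [1, 3, 4, 8] -> counters=[4,6,1,7,3,3,8,5,7]
Step 18: insert z at [0, 1, 5, 6] -> counters=[5,7,1,7,3,4,9,5,7]
Step 19: delete z at [0, 1, 5, 6] -> counters=[4,6,1,7,3,3,8,5,7]
Step 20: insert tir at [1, 3, 4, 8] -> counters=[4,7,1,8,4,3,8,5,8]
Final counters=[4,7,1,8,4,3,8,5,8] -> 9 nonzero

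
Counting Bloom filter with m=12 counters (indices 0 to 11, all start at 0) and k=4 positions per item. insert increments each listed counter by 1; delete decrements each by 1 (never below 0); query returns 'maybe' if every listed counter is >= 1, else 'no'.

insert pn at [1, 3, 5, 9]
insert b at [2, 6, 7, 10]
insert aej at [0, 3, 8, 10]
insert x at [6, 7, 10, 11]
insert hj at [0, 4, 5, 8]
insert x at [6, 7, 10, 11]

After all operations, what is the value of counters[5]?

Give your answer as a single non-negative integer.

Step 1: insert pn at [1, 3, 5, 9] -> counters=[0,1,0,1,0,1,0,0,0,1,0,0]
Step 2: insert b at [2, 6, 7, 10] -> counters=[0,1,1,1,0,1,1,1,0,1,1,0]
Step 3: insert aej at [0, 3, 8, 10] -> counters=[1,1,1,2,0,1,1,1,1,1,2,0]
Step 4: insert x at [6, 7, 10, 11] -> counters=[1,1,1,2,0,1,2,2,1,1,3,1]
Step 5: insert hj at [0, 4, 5, 8] -> counters=[2,1,1,2,1,2,2,2,2,1,3,1]
Step 6: insert x at [6, 7, 10, 11] -> counters=[2,1,1,2,1,2,3,3,2,1,4,2]
Final counters=[2,1,1,2,1,2,3,3,2,1,4,2] -> counters[5]=2

Answer: 2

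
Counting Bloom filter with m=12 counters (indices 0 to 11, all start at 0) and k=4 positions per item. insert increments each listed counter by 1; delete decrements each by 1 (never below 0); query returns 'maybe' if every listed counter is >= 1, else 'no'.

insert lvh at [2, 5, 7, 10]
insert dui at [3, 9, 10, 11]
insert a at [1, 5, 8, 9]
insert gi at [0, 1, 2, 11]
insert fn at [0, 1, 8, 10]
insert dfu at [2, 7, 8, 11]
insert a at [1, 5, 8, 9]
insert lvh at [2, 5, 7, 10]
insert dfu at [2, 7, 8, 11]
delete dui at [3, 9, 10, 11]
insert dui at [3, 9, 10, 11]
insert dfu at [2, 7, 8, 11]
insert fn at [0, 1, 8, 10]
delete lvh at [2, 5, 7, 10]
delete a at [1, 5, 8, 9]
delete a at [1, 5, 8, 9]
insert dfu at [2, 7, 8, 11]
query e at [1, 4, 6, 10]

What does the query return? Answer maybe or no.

Step 1: insert lvh at [2, 5, 7, 10] -> counters=[0,0,1,0,0,1,0,1,0,0,1,0]
Step 2: insert dui at [3, 9, 10, 11] -> counters=[0,0,1,1,0,1,0,1,0,1,2,1]
Step 3: insert a at [1, 5, 8, 9] -> counters=[0,1,1,1,0,2,0,1,1,2,2,1]
Step 4: insert gi at [0, 1, 2, 11] -> counters=[1,2,2,1,0,2,0,1,1,2,2,2]
Step 5: insert fn at [0, 1, 8, 10] -> counters=[2,3,2,1,0,2,0,1,2,2,3,2]
Step 6: insert dfu at [2, 7, 8, 11] -> counters=[2,3,3,1,0,2,0,2,3,2,3,3]
Step 7: insert a at [1, 5, 8, 9] -> counters=[2,4,3,1,0,3,0,2,4,3,3,3]
Step 8: insert lvh at [2, 5, 7, 10] -> counters=[2,4,4,1,0,4,0,3,4,3,4,3]
Step 9: insert dfu at [2, 7, 8, 11] -> counters=[2,4,5,1,0,4,0,4,5,3,4,4]
Step 10: delete dui at [3, 9, 10, 11] -> counters=[2,4,5,0,0,4,0,4,5,2,3,3]
Step 11: insert dui at [3, 9, 10, 11] -> counters=[2,4,5,1,0,4,0,4,5,3,4,4]
Step 12: insert dfu at [2, 7, 8, 11] -> counters=[2,4,6,1,0,4,0,5,6,3,4,5]
Step 13: insert fn at [0, 1, 8, 10] -> counters=[3,5,6,1,0,4,0,5,7,3,5,5]
Step 14: delete lvh at [2, 5, 7, 10] -> counters=[3,5,5,1,0,3,0,4,7,3,4,5]
Step 15: delete a at [1, 5, 8, 9] -> counters=[3,4,5,1,0,2,0,4,6,2,4,5]
Step 16: delete a at [1, 5, 8, 9] -> counters=[3,3,5,1,0,1,0,4,5,1,4,5]
Step 17: insert dfu at [2, 7, 8, 11] -> counters=[3,3,6,1,0,1,0,5,6,1,4,6]
Query e: check counters[1]=3 counters[4]=0 counters[6]=0 counters[10]=4 -> no

Answer: no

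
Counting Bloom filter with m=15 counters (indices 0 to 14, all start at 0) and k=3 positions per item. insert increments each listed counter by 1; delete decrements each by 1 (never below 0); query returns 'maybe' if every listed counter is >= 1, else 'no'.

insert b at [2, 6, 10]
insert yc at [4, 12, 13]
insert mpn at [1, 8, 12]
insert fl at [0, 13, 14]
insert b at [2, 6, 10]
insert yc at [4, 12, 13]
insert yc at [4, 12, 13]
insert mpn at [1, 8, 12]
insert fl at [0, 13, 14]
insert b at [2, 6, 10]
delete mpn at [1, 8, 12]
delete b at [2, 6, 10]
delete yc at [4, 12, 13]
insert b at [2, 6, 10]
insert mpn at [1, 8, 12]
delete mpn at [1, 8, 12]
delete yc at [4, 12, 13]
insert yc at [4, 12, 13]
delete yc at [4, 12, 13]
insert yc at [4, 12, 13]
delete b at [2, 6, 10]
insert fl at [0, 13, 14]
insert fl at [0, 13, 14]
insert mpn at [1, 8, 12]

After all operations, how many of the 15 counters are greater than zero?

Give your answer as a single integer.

Answer: 10

Derivation:
Step 1: insert b at [2, 6, 10] -> counters=[0,0,1,0,0,0,1,0,0,0,1,0,0,0,0]
Step 2: insert yc at [4, 12, 13] -> counters=[0,0,1,0,1,0,1,0,0,0,1,0,1,1,0]
Step 3: insert mpn at [1, 8, 12] -> counters=[0,1,1,0,1,0,1,0,1,0,1,0,2,1,0]
Step 4: insert fl at [0, 13, 14] -> counters=[1,1,1,0,1,0,1,0,1,0,1,0,2,2,1]
Step 5: insert b at [2, 6, 10] -> counters=[1,1,2,0,1,0,2,0,1,0,2,0,2,2,1]
Step 6: insert yc at [4, 12, 13] -> counters=[1,1,2,0,2,0,2,0,1,0,2,0,3,3,1]
Step 7: insert yc at [4, 12, 13] -> counters=[1,1,2,0,3,0,2,0,1,0,2,0,4,4,1]
Step 8: insert mpn at [1, 8, 12] -> counters=[1,2,2,0,3,0,2,0,2,0,2,0,5,4,1]
Step 9: insert fl at [0, 13, 14] -> counters=[2,2,2,0,3,0,2,0,2,0,2,0,5,5,2]
Step 10: insert b at [2, 6, 10] -> counters=[2,2,3,0,3,0,3,0,2,0,3,0,5,5,2]
Step 11: delete mpn at [1, 8, 12] -> counters=[2,1,3,0,3,0,3,0,1,0,3,0,4,5,2]
Step 12: delete b at [2, 6, 10] -> counters=[2,1,2,0,3,0,2,0,1,0,2,0,4,5,2]
Step 13: delete yc at [4, 12, 13] -> counters=[2,1,2,0,2,0,2,0,1,0,2,0,3,4,2]
Step 14: insert b at [2, 6, 10] -> counters=[2,1,3,0,2,0,3,0,1,0,3,0,3,4,2]
Step 15: insert mpn at [1, 8, 12] -> counters=[2,2,3,0,2,0,3,0,2,0,3,0,4,4,2]
Step 16: delete mpn at [1, 8, 12] -> counters=[2,1,3,0,2,0,3,0,1,0,3,0,3,4,2]
Step 17: delete yc at [4, 12, 13] -> counters=[2,1,3,0,1,0,3,0,1,0,3,0,2,3,2]
Step 18: insert yc at [4, 12, 13] -> counters=[2,1,3,0,2,0,3,0,1,0,3,0,3,4,2]
Step 19: delete yc at [4, 12, 13] -> counters=[2,1,3,0,1,0,3,0,1,0,3,0,2,3,2]
Step 20: insert yc at [4, 12, 13] -> counters=[2,1,3,0,2,0,3,0,1,0,3,0,3,4,2]
Step 21: delete b at [2, 6, 10] -> counters=[2,1,2,0,2,0,2,0,1,0,2,0,3,4,2]
Step 22: insert fl at [0, 13, 14] -> counters=[3,1,2,0,2,0,2,0,1,0,2,0,3,5,3]
Step 23: insert fl at [0, 13, 14] -> counters=[4,1,2,0,2,0,2,0,1,0,2,0,3,6,4]
Step 24: insert mpn at [1, 8, 12] -> counters=[4,2,2,0,2,0,2,0,2,0,2,0,4,6,4]
Final counters=[4,2,2,0,2,0,2,0,2,0,2,0,4,6,4] -> 10 nonzero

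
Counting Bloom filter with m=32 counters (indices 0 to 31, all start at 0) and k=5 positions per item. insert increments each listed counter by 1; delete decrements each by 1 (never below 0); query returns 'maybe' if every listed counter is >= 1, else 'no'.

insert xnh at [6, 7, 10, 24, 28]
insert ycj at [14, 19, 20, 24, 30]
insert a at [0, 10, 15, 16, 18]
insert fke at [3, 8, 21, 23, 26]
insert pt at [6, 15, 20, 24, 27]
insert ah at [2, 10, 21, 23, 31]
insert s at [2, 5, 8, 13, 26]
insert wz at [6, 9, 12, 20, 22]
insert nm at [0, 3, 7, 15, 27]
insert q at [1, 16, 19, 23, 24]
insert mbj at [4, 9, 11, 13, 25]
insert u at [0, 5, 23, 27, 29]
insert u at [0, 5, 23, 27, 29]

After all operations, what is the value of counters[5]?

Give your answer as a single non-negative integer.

Answer: 3

Derivation:
Step 1: insert xnh at [6, 7, 10, 24, 28] -> counters=[0,0,0,0,0,0,1,1,0,0,1,0,0,0,0,0,0,0,0,0,0,0,0,0,1,0,0,0,1,0,0,0]
Step 2: insert ycj at [14, 19, 20, 24, 30] -> counters=[0,0,0,0,0,0,1,1,0,0,1,0,0,0,1,0,0,0,0,1,1,0,0,0,2,0,0,0,1,0,1,0]
Step 3: insert a at [0, 10, 15, 16, 18] -> counters=[1,0,0,0,0,0,1,1,0,0,2,0,0,0,1,1,1,0,1,1,1,0,0,0,2,0,0,0,1,0,1,0]
Step 4: insert fke at [3, 8, 21, 23, 26] -> counters=[1,0,0,1,0,0,1,1,1,0,2,0,0,0,1,1,1,0,1,1,1,1,0,1,2,0,1,0,1,0,1,0]
Step 5: insert pt at [6, 15, 20, 24, 27] -> counters=[1,0,0,1,0,0,2,1,1,0,2,0,0,0,1,2,1,0,1,1,2,1,0,1,3,0,1,1,1,0,1,0]
Step 6: insert ah at [2, 10, 21, 23, 31] -> counters=[1,0,1,1,0,0,2,1,1,0,3,0,0,0,1,2,1,0,1,1,2,2,0,2,3,0,1,1,1,0,1,1]
Step 7: insert s at [2, 5, 8, 13, 26] -> counters=[1,0,2,1,0,1,2,1,2,0,3,0,0,1,1,2,1,0,1,1,2,2,0,2,3,0,2,1,1,0,1,1]
Step 8: insert wz at [6, 9, 12, 20, 22] -> counters=[1,0,2,1,0,1,3,1,2,1,3,0,1,1,1,2,1,0,1,1,3,2,1,2,3,0,2,1,1,0,1,1]
Step 9: insert nm at [0, 3, 7, 15, 27] -> counters=[2,0,2,2,0,1,3,2,2,1,3,0,1,1,1,3,1,0,1,1,3,2,1,2,3,0,2,2,1,0,1,1]
Step 10: insert q at [1, 16, 19, 23, 24] -> counters=[2,1,2,2,0,1,3,2,2,1,3,0,1,1,1,3,2,0,1,2,3,2,1,3,4,0,2,2,1,0,1,1]
Step 11: insert mbj at [4, 9, 11, 13, 25] -> counters=[2,1,2,2,1,1,3,2,2,2,3,1,1,2,1,3,2,0,1,2,3,2,1,3,4,1,2,2,1,0,1,1]
Step 12: insert u at [0, 5, 23, 27, 29] -> counters=[3,1,2,2,1,2,3,2,2,2,3,1,1,2,1,3,2,0,1,2,3,2,1,4,4,1,2,3,1,1,1,1]
Step 13: insert u at [0, 5, 23, 27, 29] -> counters=[4,1,2,2,1,3,3,2,2,2,3,1,1,2,1,3,2,0,1,2,3,2,1,5,4,1,2,4,1,2,1,1]
Final counters=[4,1,2,2,1,3,3,2,2,2,3,1,1,2,1,3,2,0,1,2,3,2,1,5,4,1,2,4,1,2,1,1] -> counters[5]=3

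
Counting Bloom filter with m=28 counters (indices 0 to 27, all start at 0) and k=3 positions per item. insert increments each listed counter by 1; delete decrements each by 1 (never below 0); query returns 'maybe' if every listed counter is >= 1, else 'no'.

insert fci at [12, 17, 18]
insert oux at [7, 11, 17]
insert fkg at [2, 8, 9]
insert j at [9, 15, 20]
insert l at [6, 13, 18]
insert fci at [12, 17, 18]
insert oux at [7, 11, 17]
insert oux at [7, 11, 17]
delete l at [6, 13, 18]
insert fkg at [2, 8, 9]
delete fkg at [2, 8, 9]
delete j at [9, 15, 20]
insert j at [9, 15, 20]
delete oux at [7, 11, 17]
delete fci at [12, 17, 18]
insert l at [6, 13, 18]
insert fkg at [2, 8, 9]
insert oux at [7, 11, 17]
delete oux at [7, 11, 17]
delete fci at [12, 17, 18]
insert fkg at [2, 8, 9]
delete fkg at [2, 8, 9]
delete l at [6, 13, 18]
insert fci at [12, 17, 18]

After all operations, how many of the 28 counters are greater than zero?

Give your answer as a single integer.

Answer: 10

Derivation:
Step 1: insert fci at [12, 17, 18] -> counters=[0,0,0,0,0,0,0,0,0,0,0,0,1,0,0,0,0,1,1,0,0,0,0,0,0,0,0,0]
Step 2: insert oux at [7, 11, 17] -> counters=[0,0,0,0,0,0,0,1,0,0,0,1,1,0,0,0,0,2,1,0,0,0,0,0,0,0,0,0]
Step 3: insert fkg at [2, 8, 9] -> counters=[0,0,1,0,0,0,0,1,1,1,0,1,1,0,0,0,0,2,1,0,0,0,0,0,0,0,0,0]
Step 4: insert j at [9, 15, 20] -> counters=[0,0,1,0,0,0,0,1,1,2,0,1,1,0,0,1,0,2,1,0,1,0,0,0,0,0,0,0]
Step 5: insert l at [6, 13, 18] -> counters=[0,0,1,0,0,0,1,1,1,2,0,1,1,1,0,1,0,2,2,0,1,0,0,0,0,0,0,0]
Step 6: insert fci at [12, 17, 18] -> counters=[0,0,1,0,0,0,1,1,1,2,0,1,2,1,0,1,0,3,3,0,1,0,0,0,0,0,0,0]
Step 7: insert oux at [7, 11, 17] -> counters=[0,0,1,0,0,0,1,2,1,2,0,2,2,1,0,1,0,4,3,0,1,0,0,0,0,0,0,0]
Step 8: insert oux at [7, 11, 17] -> counters=[0,0,1,0,0,0,1,3,1,2,0,3,2,1,0,1,0,5,3,0,1,0,0,0,0,0,0,0]
Step 9: delete l at [6, 13, 18] -> counters=[0,0,1,0,0,0,0,3,1,2,0,3,2,0,0,1,0,5,2,0,1,0,0,0,0,0,0,0]
Step 10: insert fkg at [2, 8, 9] -> counters=[0,0,2,0,0,0,0,3,2,3,0,3,2,0,0,1,0,5,2,0,1,0,0,0,0,0,0,0]
Step 11: delete fkg at [2, 8, 9] -> counters=[0,0,1,0,0,0,0,3,1,2,0,3,2,0,0,1,0,5,2,0,1,0,0,0,0,0,0,0]
Step 12: delete j at [9, 15, 20] -> counters=[0,0,1,0,0,0,0,3,1,1,0,3,2,0,0,0,0,5,2,0,0,0,0,0,0,0,0,0]
Step 13: insert j at [9, 15, 20] -> counters=[0,0,1,0,0,0,0,3,1,2,0,3,2,0,0,1,0,5,2,0,1,0,0,0,0,0,0,0]
Step 14: delete oux at [7, 11, 17] -> counters=[0,0,1,0,0,0,0,2,1,2,0,2,2,0,0,1,0,4,2,0,1,0,0,0,0,0,0,0]
Step 15: delete fci at [12, 17, 18] -> counters=[0,0,1,0,0,0,0,2,1,2,0,2,1,0,0,1,0,3,1,0,1,0,0,0,0,0,0,0]
Step 16: insert l at [6, 13, 18] -> counters=[0,0,1,0,0,0,1,2,1,2,0,2,1,1,0,1,0,3,2,0,1,0,0,0,0,0,0,0]
Step 17: insert fkg at [2, 8, 9] -> counters=[0,0,2,0,0,0,1,2,2,3,0,2,1,1,0,1,0,3,2,0,1,0,0,0,0,0,0,0]
Step 18: insert oux at [7, 11, 17] -> counters=[0,0,2,0,0,0,1,3,2,3,0,3,1,1,0,1,0,4,2,0,1,0,0,0,0,0,0,0]
Step 19: delete oux at [7, 11, 17] -> counters=[0,0,2,0,0,0,1,2,2,3,0,2,1,1,0,1,0,3,2,0,1,0,0,0,0,0,0,0]
Step 20: delete fci at [12, 17, 18] -> counters=[0,0,2,0,0,0,1,2,2,3,0,2,0,1,0,1,0,2,1,0,1,0,0,0,0,0,0,0]
Step 21: insert fkg at [2, 8, 9] -> counters=[0,0,3,0,0,0,1,2,3,4,0,2,0,1,0,1,0,2,1,0,1,0,0,0,0,0,0,0]
Step 22: delete fkg at [2, 8, 9] -> counters=[0,0,2,0,0,0,1,2,2,3,0,2,0,1,0,1,0,2,1,0,1,0,0,0,0,0,0,0]
Step 23: delete l at [6, 13, 18] -> counters=[0,0,2,0,0,0,0,2,2,3,0,2,0,0,0,1,0,2,0,0,1,0,0,0,0,0,0,0]
Step 24: insert fci at [12, 17, 18] -> counters=[0,0,2,0,0,0,0,2,2,3,0,2,1,0,0,1,0,3,1,0,1,0,0,0,0,0,0,0]
Final counters=[0,0,2,0,0,0,0,2,2,3,0,2,1,0,0,1,0,3,1,0,1,0,0,0,0,0,0,0] -> 10 nonzero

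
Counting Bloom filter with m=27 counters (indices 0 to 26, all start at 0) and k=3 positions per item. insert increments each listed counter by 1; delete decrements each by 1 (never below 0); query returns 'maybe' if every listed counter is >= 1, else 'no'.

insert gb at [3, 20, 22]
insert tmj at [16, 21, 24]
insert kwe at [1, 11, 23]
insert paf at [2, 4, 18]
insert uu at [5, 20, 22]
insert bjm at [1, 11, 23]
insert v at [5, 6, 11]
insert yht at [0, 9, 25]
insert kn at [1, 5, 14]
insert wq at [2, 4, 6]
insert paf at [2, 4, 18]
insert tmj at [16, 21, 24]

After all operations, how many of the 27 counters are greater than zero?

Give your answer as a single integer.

Step 1: insert gb at [3, 20, 22] -> counters=[0,0,0,1,0,0,0,0,0,0,0,0,0,0,0,0,0,0,0,0,1,0,1,0,0,0,0]
Step 2: insert tmj at [16, 21, 24] -> counters=[0,0,0,1,0,0,0,0,0,0,0,0,0,0,0,0,1,0,0,0,1,1,1,0,1,0,0]
Step 3: insert kwe at [1, 11, 23] -> counters=[0,1,0,1,0,0,0,0,0,0,0,1,0,0,0,0,1,0,0,0,1,1,1,1,1,0,0]
Step 4: insert paf at [2, 4, 18] -> counters=[0,1,1,1,1,0,0,0,0,0,0,1,0,0,0,0,1,0,1,0,1,1,1,1,1,0,0]
Step 5: insert uu at [5, 20, 22] -> counters=[0,1,1,1,1,1,0,0,0,0,0,1,0,0,0,0,1,0,1,0,2,1,2,1,1,0,0]
Step 6: insert bjm at [1, 11, 23] -> counters=[0,2,1,1,1,1,0,0,0,0,0,2,0,0,0,0,1,0,1,0,2,1,2,2,1,0,0]
Step 7: insert v at [5, 6, 11] -> counters=[0,2,1,1,1,2,1,0,0,0,0,3,0,0,0,0,1,0,1,0,2,1,2,2,1,0,0]
Step 8: insert yht at [0, 9, 25] -> counters=[1,2,1,1,1,2,1,0,0,1,0,3,0,0,0,0,1,0,1,0,2,1,2,2,1,1,0]
Step 9: insert kn at [1, 5, 14] -> counters=[1,3,1,1,1,3,1,0,0,1,0,3,0,0,1,0,1,0,1,0,2,1,2,2,1,1,0]
Step 10: insert wq at [2, 4, 6] -> counters=[1,3,2,1,2,3,2,0,0,1,0,3,0,0,1,0,1,0,1,0,2,1,2,2,1,1,0]
Step 11: insert paf at [2, 4, 18] -> counters=[1,3,3,1,3,3,2,0,0,1,0,3,0,0,1,0,1,0,2,0,2,1,2,2,1,1,0]
Step 12: insert tmj at [16, 21, 24] -> counters=[1,3,3,1,3,3,2,0,0,1,0,3,0,0,1,0,2,0,2,0,2,2,2,2,2,1,0]
Final counters=[1,3,3,1,3,3,2,0,0,1,0,3,0,0,1,0,2,0,2,0,2,2,2,2,2,1,0] -> 18 nonzero

Answer: 18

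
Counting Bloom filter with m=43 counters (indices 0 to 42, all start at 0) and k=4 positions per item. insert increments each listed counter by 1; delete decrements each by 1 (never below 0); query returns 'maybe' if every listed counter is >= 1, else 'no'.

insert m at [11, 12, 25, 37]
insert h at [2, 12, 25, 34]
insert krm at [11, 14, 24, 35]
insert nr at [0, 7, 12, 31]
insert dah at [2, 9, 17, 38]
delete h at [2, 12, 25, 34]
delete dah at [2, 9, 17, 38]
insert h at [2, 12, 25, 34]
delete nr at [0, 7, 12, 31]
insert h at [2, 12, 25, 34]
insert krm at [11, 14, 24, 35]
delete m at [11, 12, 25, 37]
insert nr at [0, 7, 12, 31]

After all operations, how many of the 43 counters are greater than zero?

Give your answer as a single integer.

Step 1: insert m at [11, 12, 25, 37] -> counters=[0,0,0,0,0,0,0,0,0,0,0,1,1,0,0,0,0,0,0,0,0,0,0,0,0,1,0,0,0,0,0,0,0,0,0,0,0,1,0,0,0,0,0]
Step 2: insert h at [2, 12, 25, 34] -> counters=[0,0,1,0,0,0,0,0,0,0,0,1,2,0,0,0,0,0,0,0,0,0,0,0,0,2,0,0,0,0,0,0,0,0,1,0,0,1,0,0,0,0,0]
Step 3: insert krm at [11, 14, 24, 35] -> counters=[0,0,1,0,0,0,0,0,0,0,0,2,2,0,1,0,0,0,0,0,0,0,0,0,1,2,0,0,0,0,0,0,0,0,1,1,0,1,0,0,0,0,0]
Step 4: insert nr at [0, 7, 12, 31] -> counters=[1,0,1,0,0,0,0,1,0,0,0,2,3,0,1,0,0,0,0,0,0,0,0,0,1,2,0,0,0,0,0,1,0,0,1,1,0,1,0,0,0,0,0]
Step 5: insert dah at [2, 9, 17, 38] -> counters=[1,0,2,0,0,0,0,1,0,1,0,2,3,0,1,0,0,1,0,0,0,0,0,0,1,2,0,0,0,0,0,1,0,0,1,1,0,1,1,0,0,0,0]
Step 6: delete h at [2, 12, 25, 34] -> counters=[1,0,1,0,0,0,0,1,0,1,0,2,2,0,1,0,0,1,0,0,0,0,0,0,1,1,0,0,0,0,0,1,0,0,0,1,0,1,1,0,0,0,0]
Step 7: delete dah at [2, 9, 17, 38] -> counters=[1,0,0,0,0,0,0,1,0,0,0,2,2,0,1,0,0,0,0,0,0,0,0,0,1,1,0,0,0,0,0,1,0,0,0,1,0,1,0,0,0,0,0]
Step 8: insert h at [2, 12, 25, 34] -> counters=[1,0,1,0,0,0,0,1,0,0,0,2,3,0,1,0,0,0,0,0,0,0,0,0,1,2,0,0,0,0,0,1,0,0,1,1,0,1,0,0,0,0,0]
Step 9: delete nr at [0, 7, 12, 31] -> counters=[0,0,1,0,0,0,0,0,0,0,0,2,2,0,1,0,0,0,0,0,0,0,0,0,1,2,0,0,0,0,0,0,0,0,1,1,0,1,0,0,0,0,0]
Step 10: insert h at [2, 12, 25, 34] -> counters=[0,0,2,0,0,0,0,0,0,0,0,2,3,0,1,0,0,0,0,0,0,0,0,0,1,3,0,0,0,0,0,0,0,0,2,1,0,1,0,0,0,0,0]
Step 11: insert krm at [11, 14, 24, 35] -> counters=[0,0,2,0,0,0,0,0,0,0,0,3,3,0,2,0,0,0,0,0,0,0,0,0,2,3,0,0,0,0,0,0,0,0,2,2,0,1,0,0,0,0,0]
Step 12: delete m at [11, 12, 25, 37] -> counters=[0,0,2,0,0,0,0,0,0,0,0,2,2,0,2,0,0,0,0,0,0,0,0,0,2,2,0,0,0,0,0,0,0,0,2,2,0,0,0,0,0,0,0]
Step 13: insert nr at [0, 7, 12, 31] -> counters=[1,0,2,0,0,0,0,1,0,0,0,2,3,0,2,0,0,0,0,0,0,0,0,0,2,2,0,0,0,0,0,1,0,0,2,2,0,0,0,0,0,0,0]
Final counters=[1,0,2,0,0,0,0,1,0,0,0,2,3,0,2,0,0,0,0,0,0,0,0,0,2,2,0,0,0,0,0,1,0,0,2,2,0,0,0,0,0,0,0] -> 11 nonzero

Answer: 11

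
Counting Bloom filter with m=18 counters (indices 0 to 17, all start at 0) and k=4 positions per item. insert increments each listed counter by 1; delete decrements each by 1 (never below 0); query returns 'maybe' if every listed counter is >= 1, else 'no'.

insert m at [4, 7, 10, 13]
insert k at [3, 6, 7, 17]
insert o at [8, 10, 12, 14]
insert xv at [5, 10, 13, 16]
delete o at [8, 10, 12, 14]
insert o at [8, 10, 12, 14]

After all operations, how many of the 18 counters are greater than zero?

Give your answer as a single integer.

Step 1: insert m at [4, 7, 10, 13] -> counters=[0,0,0,0,1,0,0,1,0,0,1,0,0,1,0,0,0,0]
Step 2: insert k at [3, 6, 7, 17] -> counters=[0,0,0,1,1,0,1,2,0,0,1,0,0,1,0,0,0,1]
Step 3: insert o at [8, 10, 12, 14] -> counters=[0,0,0,1,1,0,1,2,1,0,2,0,1,1,1,0,0,1]
Step 4: insert xv at [5, 10, 13, 16] -> counters=[0,0,0,1,1,1,1,2,1,0,3,0,1,2,1,0,1,1]
Step 5: delete o at [8, 10, 12, 14] -> counters=[0,0,0,1,1,1,1,2,0,0,2,0,0,2,0,0,1,1]
Step 6: insert o at [8, 10, 12, 14] -> counters=[0,0,0,1,1,1,1,2,1,0,3,0,1,2,1,0,1,1]
Final counters=[0,0,0,1,1,1,1,2,1,0,3,0,1,2,1,0,1,1] -> 12 nonzero

Answer: 12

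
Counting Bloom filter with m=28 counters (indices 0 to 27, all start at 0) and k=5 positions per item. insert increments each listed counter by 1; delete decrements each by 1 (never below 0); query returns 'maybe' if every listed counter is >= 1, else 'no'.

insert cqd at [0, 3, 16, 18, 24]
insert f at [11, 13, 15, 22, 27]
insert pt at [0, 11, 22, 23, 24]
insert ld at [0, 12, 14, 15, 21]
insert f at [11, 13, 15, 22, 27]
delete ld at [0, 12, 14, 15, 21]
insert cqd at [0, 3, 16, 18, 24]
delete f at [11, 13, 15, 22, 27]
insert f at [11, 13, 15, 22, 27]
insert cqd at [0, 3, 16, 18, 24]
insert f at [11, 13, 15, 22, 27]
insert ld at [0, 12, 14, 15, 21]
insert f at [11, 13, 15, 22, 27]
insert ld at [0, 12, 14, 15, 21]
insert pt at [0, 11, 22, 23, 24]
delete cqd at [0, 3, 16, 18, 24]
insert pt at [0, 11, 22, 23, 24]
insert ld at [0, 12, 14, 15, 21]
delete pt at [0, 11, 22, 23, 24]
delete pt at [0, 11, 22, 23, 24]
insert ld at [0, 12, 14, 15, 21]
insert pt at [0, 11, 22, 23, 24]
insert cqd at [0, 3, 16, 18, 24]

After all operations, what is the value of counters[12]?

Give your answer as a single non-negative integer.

Answer: 4

Derivation:
Step 1: insert cqd at [0, 3, 16, 18, 24] -> counters=[1,0,0,1,0,0,0,0,0,0,0,0,0,0,0,0,1,0,1,0,0,0,0,0,1,0,0,0]
Step 2: insert f at [11, 13, 15, 22, 27] -> counters=[1,0,0,1,0,0,0,0,0,0,0,1,0,1,0,1,1,0,1,0,0,0,1,0,1,0,0,1]
Step 3: insert pt at [0, 11, 22, 23, 24] -> counters=[2,0,0,1,0,0,0,0,0,0,0,2,0,1,0,1,1,0,1,0,0,0,2,1,2,0,0,1]
Step 4: insert ld at [0, 12, 14, 15, 21] -> counters=[3,0,0,1,0,0,0,0,0,0,0,2,1,1,1,2,1,0,1,0,0,1,2,1,2,0,0,1]
Step 5: insert f at [11, 13, 15, 22, 27] -> counters=[3,0,0,1,0,0,0,0,0,0,0,3,1,2,1,3,1,0,1,0,0,1,3,1,2,0,0,2]
Step 6: delete ld at [0, 12, 14, 15, 21] -> counters=[2,0,0,1,0,0,0,0,0,0,0,3,0,2,0,2,1,0,1,0,0,0,3,1,2,0,0,2]
Step 7: insert cqd at [0, 3, 16, 18, 24] -> counters=[3,0,0,2,0,0,0,0,0,0,0,3,0,2,0,2,2,0,2,0,0,0,3,1,3,0,0,2]
Step 8: delete f at [11, 13, 15, 22, 27] -> counters=[3,0,0,2,0,0,0,0,0,0,0,2,0,1,0,1,2,0,2,0,0,0,2,1,3,0,0,1]
Step 9: insert f at [11, 13, 15, 22, 27] -> counters=[3,0,0,2,0,0,0,0,0,0,0,3,0,2,0,2,2,0,2,0,0,0,3,1,3,0,0,2]
Step 10: insert cqd at [0, 3, 16, 18, 24] -> counters=[4,0,0,3,0,0,0,0,0,0,0,3,0,2,0,2,3,0,3,0,0,0,3,1,4,0,0,2]
Step 11: insert f at [11, 13, 15, 22, 27] -> counters=[4,0,0,3,0,0,0,0,0,0,0,4,0,3,0,3,3,0,3,0,0,0,4,1,4,0,0,3]
Step 12: insert ld at [0, 12, 14, 15, 21] -> counters=[5,0,0,3,0,0,0,0,0,0,0,4,1,3,1,4,3,0,3,0,0,1,4,1,4,0,0,3]
Step 13: insert f at [11, 13, 15, 22, 27] -> counters=[5,0,0,3,0,0,0,0,0,0,0,5,1,4,1,5,3,0,3,0,0,1,5,1,4,0,0,4]
Step 14: insert ld at [0, 12, 14, 15, 21] -> counters=[6,0,0,3,0,0,0,0,0,0,0,5,2,4,2,6,3,0,3,0,0,2,5,1,4,0,0,4]
Step 15: insert pt at [0, 11, 22, 23, 24] -> counters=[7,0,0,3,0,0,0,0,0,0,0,6,2,4,2,6,3,0,3,0,0,2,6,2,5,0,0,4]
Step 16: delete cqd at [0, 3, 16, 18, 24] -> counters=[6,0,0,2,0,0,0,0,0,0,0,6,2,4,2,6,2,0,2,0,0,2,6,2,4,0,0,4]
Step 17: insert pt at [0, 11, 22, 23, 24] -> counters=[7,0,0,2,0,0,0,0,0,0,0,7,2,4,2,6,2,0,2,0,0,2,7,3,5,0,0,4]
Step 18: insert ld at [0, 12, 14, 15, 21] -> counters=[8,0,0,2,0,0,0,0,0,0,0,7,3,4,3,7,2,0,2,0,0,3,7,3,5,0,0,4]
Step 19: delete pt at [0, 11, 22, 23, 24] -> counters=[7,0,0,2,0,0,0,0,0,0,0,6,3,4,3,7,2,0,2,0,0,3,6,2,4,0,0,4]
Step 20: delete pt at [0, 11, 22, 23, 24] -> counters=[6,0,0,2,0,0,0,0,0,0,0,5,3,4,3,7,2,0,2,0,0,3,5,1,3,0,0,4]
Step 21: insert ld at [0, 12, 14, 15, 21] -> counters=[7,0,0,2,0,0,0,0,0,0,0,5,4,4,4,8,2,0,2,0,0,4,5,1,3,0,0,4]
Step 22: insert pt at [0, 11, 22, 23, 24] -> counters=[8,0,0,2,0,0,0,0,0,0,0,6,4,4,4,8,2,0,2,0,0,4,6,2,4,0,0,4]
Step 23: insert cqd at [0, 3, 16, 18, 24] -> counters=[9,0,0,3,0,0,0,0,0,0,0,6,4,4,4,8,3,0,3,0,0,4,6,2,5,0,0,4]
Final counters=[9,0,0,3,0,0,0,0,0,0,0,6,4,4,4,8,3,0,3,0,0,4,6,2,5,0,0,4] -> counters[12]=4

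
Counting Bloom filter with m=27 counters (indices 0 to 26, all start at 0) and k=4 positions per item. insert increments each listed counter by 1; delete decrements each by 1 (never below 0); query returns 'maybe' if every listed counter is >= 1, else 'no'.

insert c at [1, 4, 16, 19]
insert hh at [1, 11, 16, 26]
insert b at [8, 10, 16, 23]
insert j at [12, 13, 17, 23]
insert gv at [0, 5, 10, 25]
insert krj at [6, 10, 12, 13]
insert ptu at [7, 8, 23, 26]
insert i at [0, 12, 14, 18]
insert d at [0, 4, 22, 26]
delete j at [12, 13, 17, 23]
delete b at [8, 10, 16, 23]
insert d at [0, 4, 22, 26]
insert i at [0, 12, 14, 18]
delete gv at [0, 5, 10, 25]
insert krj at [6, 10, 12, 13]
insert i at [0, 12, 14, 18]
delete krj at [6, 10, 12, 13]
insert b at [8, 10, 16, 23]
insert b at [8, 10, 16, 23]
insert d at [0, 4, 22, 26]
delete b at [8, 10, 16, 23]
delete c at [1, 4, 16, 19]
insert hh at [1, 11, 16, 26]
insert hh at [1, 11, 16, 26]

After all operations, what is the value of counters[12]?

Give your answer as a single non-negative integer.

Step 1: insert c at [1, 4, 16, 19] -> counters=[0,1,0,0,1,0,0,0,0,0,0,0,0,0,0,0,1,0,0,1,0,0,0,0,0,0,0]
Step 2: insert hh at [1, 11, 16, 26] -> counters=[0,2,0,0,1,0,0,0,0,0,0,1,0,0,0,0,2,0,0,1,0,0,0,0,0,0,1]
Step 3: insert b at [8, 10, 16, 23] -> counters=[0,2,0,0,1,0,0,0,1,0,1,1,0,0,0,0,3,0,0,1,0,0,0,1,0,0,1]
Step 4: insert j at [12, 13, 17, 23] -> counters=[0,2,0,0,1,0,0,0,1,0,1,1,1,1,0,0,3,1,0,1,0,0,0,2,0,0,1]
Step 5: insert gv at [0, 5, 10, 25] -> counters=[1,2,0,0,1,1,0,0,1,0,2,1,1,1,0,0,3,1,0,1,0,0,0,2,0,1,1]
Step 6: insert krj at [6, 10, 12, 13] -> counters=[1,2,0,0,1,1,1,0,1,0,3,1,2,2,0,0,3,1,0,1,0,0,0,2,0,1,1]
Step 7: insert ptu at [7, 8, 23, 26] -> counters=[1,2,0,0,1,1,1,1,2,0,3,1,2,2,0,0,3,1,0,1,0,0,0,3,0,1,2]
Step 8: insert i at [0, 12, 14, 18] -> counters=[2,2,0,0,1,1,1,1,2,0,3,1,3,2,1,0,3,1,1,1,0,0,0,3,0,1,2]
Step 9: insert d at [0, 4, 22, 26] -> counters=[3,2,0,0,2,1,1,1,2,0,3,1,3,2,1,0,3,1,1,1,0,0,1,3,0,1,3]
Step 10: delete j at [12, 13, 17, 23] -> counters=[3,2,0,0,2,1,1,1,2,0,3,1,2,1,1,0,3,0,1,1,0,0,1,2,0,1,3]
Step 11: delete b at [8, 10, 16, 23] -> counters=[3,2,0,0,2,1,1,1,1,0,2,1,2,1,1,0,2,0,1,1,0,0,1,1,0,1,3]
Step 12: insert d at [0, 4, 22, 26] -> counters=[4,2,0,0,3,1,1,1,1,0,2,1,2,1,1,0,2,0,1,1,0,0,2,1,0,1,4]
Step 13: insert i at [0, 12, 14, 18] -> counters=[5,2,0,0,3,1,1,1,1,0,2,1,3,1,2,0,2,0,2,1,0,0,2,1,0,1,4]
Step 14: delete gv at [0, 5, 10, 25] -> counters=[4,2,0,0,3,0,1,1,1,0,1,1,3,1,2,0,2,0,2,1,0,0,2,1,0,0,4]
Step 15: insert krj at [6, 10, 12, 13] -> counters=[4,2,0,0,3,0,2,1,1,0,2,1,4,2,2,0,2,0,2,1,0,0,2,1,0,0,4]
Step 16: insert i at [0, 12, 14, 18] -> counters=[5,2,0,0,3,0,2,1,1,0,2,1,5,2,3,0,2,0,3,1,0,0,2,1,0,0,4]
Step 17: delete krj at [6, 10, 12, 13] -> counters=[5,2,0,0,3,0,1,1,1,0,1,1,4,1,3,0,2,0,3,1,0,0,2,1,0,0,4]
Step 18: insert b at [8, 10, 16, 23] -> counters=[5,2,0,0,3,0,1,1,2,0,2,1,4,1,3,0,3,0,3,1,0,0,2,2,0,0,4]
Step 19: insert b at [8, 10, 16, 23] -> counters=[5,2,0,0,3,0,1,1,3,0,3,1,4,1,3,0,4,0,3,1,0,0,2,3,0,0,4]
Step 20: insert d at [0, 4, 22, 26] -> counters=[6,2,0,0,4,0,1,1,3,0,3,1,4,1,3,0,4,0,3,1,0,0,3,3,0,0,5]
Step 21: delete b at [8, 10, 16, 23] -> counters=[6,2,0,0,4,0,1,1,2,0,2,1,4,1,3,0,3,0,3,1,0,0,3,2,0,0,5]
Step 22: delete c at [1, 4, 16, 19] -> counters=[6,1,0,0,3,0,1,1,2,0,2,1,4,1,3,0,2,0,3,0,0,0,3,2,0,0,5]
Step 23: insert hh at [1, 11, 16, 26] -> counters=[6,2,0,0,3,0,1,1,2,0,2,2,4,1,3,0,3,0,3,0,0,0,3,2,0,0,6]
Step 24: insert hh at [1, 11, 16, 26] -> counters=[6,3,0,0,3,0,1,1,2,0,2,3,4,1,3,0,4,0,3,0,0,0,3,2,0,0,7]
Final counters=[6,3,0,0,3,0,1,1,2,0,2,3,4,1,3,0,4,0,3,0,0,0,3,2,0,0,7] -> counters[12]=4

Answer: 4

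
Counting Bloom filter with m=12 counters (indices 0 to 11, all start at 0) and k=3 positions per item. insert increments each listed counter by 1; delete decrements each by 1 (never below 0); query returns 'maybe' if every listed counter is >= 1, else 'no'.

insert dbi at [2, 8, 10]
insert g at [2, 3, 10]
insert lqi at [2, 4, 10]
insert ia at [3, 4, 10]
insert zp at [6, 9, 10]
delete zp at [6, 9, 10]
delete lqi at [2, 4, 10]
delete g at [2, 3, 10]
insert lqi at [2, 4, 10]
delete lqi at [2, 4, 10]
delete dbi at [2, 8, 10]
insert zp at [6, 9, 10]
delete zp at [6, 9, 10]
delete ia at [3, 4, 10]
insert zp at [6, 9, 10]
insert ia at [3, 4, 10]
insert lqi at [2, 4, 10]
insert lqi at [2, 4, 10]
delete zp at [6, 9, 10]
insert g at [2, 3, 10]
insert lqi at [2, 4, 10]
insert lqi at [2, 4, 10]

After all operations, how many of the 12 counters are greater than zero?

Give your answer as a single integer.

Step 1: insert dbi at [2, 8, 10] -> counters=[0,0,1,0,0,0,0,0,1,0,1,0]
Step 2: insert g at [2, 3, 10] -> counters=[0,0,2,1,0,0,0,0,1,0,2,0]
Step 3: insert lqi at [2, 4, 10] -> counters=[0,0,3,1,1,0,0,0,1,0,3,0]
Step 4: insert ia at [3, 4, 10] -> counters=[0,0,3,2,2,0,0,0,1,0,4,0]
Step 5: insert zp at [6, 9, 10] -> counters=[0,0,3,2,2,0,1,0,1,1,5,0]
Step 6: delete zp at [6, 9, 10] -> counters=[0,0,3,2,2,0,0,0,1,0,4,0]
Step 7: delete lqi at [2, 4, 10] -> counters=[0,0,2,2,1,0,0,0,1,0,3,0]
Step 8: delete g at [2, 3, 10] -> counters=[0,0,1,1,1,0,0,0,1,0,2,0]
Step 9: insert lqi at [2, 4, 10] -> counters=[0,0,2,1,2,0,0,0,1,0,3,0]
Step 10: delete lqi at [2, 4, 10] -> counters=[0,0,1,1,1,0,0,0,1,0,2,0]
Step 11: delete dbi at [2, 8, 10] -> counters=[0,0,0,1,1,0,0,0,0,0,1,0]
Step 12: insert zp at [6, 9, 10] -> counters=[0,0,0,1,1,0,1,0,0,1,2,0]
Step 13: delete zp at [6, 9, 10] -> counters=[0,0,0,1,1,0,0,0,0,0,1,0]
Step 14: delete ia at [3, 4, 10] -> counters=[0,0,0,0,0,0,0,0,0,0,0,0]
Step 15: insert zp at [6, 9, 10] -> counters=[0,0,0,0,0,0,1,0,0,1,1,0]
Step 16: insert ia at [3, 4, 10] -> counters=[0,0,0,1,1,0,1,0,0,1,2,0]
Step 17: insert lqi at [2, 4, 10] -> counters=[0,0,1,1,2,0,1,0,0,1,3,0]
Step 18: insert lqi at [2, 4, 10] -> counters=[0,0,2,1,3,0,1,0,0,1,4,0]
Step 19: delete zp at [6, 9, 10] -> counters=[0,0,2,1,3,0,0,0,0,0,3,0]
Step 20: insert g at [2, 3, 10] -> counters=[0,0,3,2,3,0,0,0,0,0,4,0]
Step 21: insert lqi at [2, 4, 10] -> counters=[0,0,4,2,4,0,0,0,0,0,5,0]
Step 22: insert lqi at [2, 4, 10] -> counters=[0,0,5,2,5,0,0,0,0,0,6,0]
Final counters=[0,0,5,2,5,0,0,0,0,0,6,0] -> 4 nonzero

Answer: 4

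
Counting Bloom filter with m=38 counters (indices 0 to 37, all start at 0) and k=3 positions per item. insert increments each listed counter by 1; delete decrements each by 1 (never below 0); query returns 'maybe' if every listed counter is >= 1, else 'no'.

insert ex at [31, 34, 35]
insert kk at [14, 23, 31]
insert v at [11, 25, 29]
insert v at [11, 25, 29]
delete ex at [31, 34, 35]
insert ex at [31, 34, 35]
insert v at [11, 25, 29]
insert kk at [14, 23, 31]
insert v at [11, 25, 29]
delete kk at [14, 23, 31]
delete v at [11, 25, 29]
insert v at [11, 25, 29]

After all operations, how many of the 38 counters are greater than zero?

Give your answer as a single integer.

Answer: 8

Derivation:
Step 1: insert ex at [31, 34, 35] -> counters=[0,0,0,0,0,0,0,0,0,0,0,0,0,0,0,0,0,0,0,0,0,0,0,0,0,0,0,0,0,0,0,1,0,0,1,1,0,0]
Step 2: insert kk at [14, 23, 31] -> counters=[0,0,0,0,0,0,0,0,0,0,0,0,0,0,1,0,0,0,0,0,0,0,0,1,0,0,0,0,0,0,0,2,0,0,1,1,0,0]
Step 3: insert v at [11, 25, 29] -> counters=[0,0,0,0,0,0,0,0,0,0,0,1,0,0,1,0,0,0,0,0,0,0,0,1,0,1,0,0,0,1,0,2,0,0,1,1,0,0]
Step 4: insert v at [11, 25, 29] -> counters=[0,0,0,0,0,0,0,0,0,0,0,2,0,0,1,0,0,0,0,0,0,0,0,1,0,2,0,0,0,2,0,2,0,0,1,1,0,0]
Step 5: delete ex at [31, 34, 35] -> counters=[0,0,0,0,0,0,0,0,0,0,0,2,0,0,1,0,0,0,0,0,0,0,0,1,0,2,0,0,0,2,0,1,0,0,0,0,0,0]
Step 6: insert ex at [31, 34, 35] -> counters=[0,0,0,0,0,0,0,0,0,0,0,2,0,0,1,0,0,0,0,0,0,0,0,1,0,2,0,0,0,2,0,2,0,0,1,1,0,0]
Step 7: insert v at [11, 25, 29] -> counters=[0,0,0,0,0,0,0,0,0,0,0,3,0,0,1,0,0,0,0,0,0,0,0,1,0,3,0,0,0,3,0,2,0,0,1,1,0,0]
Step 8: insert kk at [14, 23, 31] -> counters=[0,0,0,0,0,0,0,0,0,0,0,3,0,0,2,0,0,0,0,0,0,0,0,2,0,3,0,0,0,3,0,3,0,0,1,1,0,0]
Step 9: insert v at [11, 25, 29] -> counters=[0,0,0,0,0,0,0,0,0,0,0,4,0,0,2,0,0,0,0,0,0,0,0,2,0,4,0,0,0,4,0,3,0,0,1,1,0,0]
Step 10: delete kk at [14, 23, 31] -> counters=[0,0,0,0,0,0,0,0,0,0,0,4,0,0,1,0,0,0,0,0,0,0,0,1,0,4,0,0,0,4,0,2,0,0,1,1,0,0]
Step 11: delete v at [11, 25, 29] -> counters=[0,0,0,0,0,0,0,0,0,0,0,3,0,0,1,0,0,0,0,0,0,0,0,1,0,3,0,0,0,3,0,2,0,0,1,1,0,0]
Step 12: insert v at [11, 25, 29] -> counters=[0,0,0,0,0,0,0,0,0,0,0,4,0,0,1,0,0,0,0,0,0,0,0,1,0,4,0,0,0,4,0,2,0,0,1,1,0,0]
Final counters=[0,0,0,0,0,0,0,0,0,0,0,4,0,0,1,0,0,0,0,0,0,0,0,1,0,4,0,0,0,4,0,2,0,0,1,1,0,0] -> 8 nonzero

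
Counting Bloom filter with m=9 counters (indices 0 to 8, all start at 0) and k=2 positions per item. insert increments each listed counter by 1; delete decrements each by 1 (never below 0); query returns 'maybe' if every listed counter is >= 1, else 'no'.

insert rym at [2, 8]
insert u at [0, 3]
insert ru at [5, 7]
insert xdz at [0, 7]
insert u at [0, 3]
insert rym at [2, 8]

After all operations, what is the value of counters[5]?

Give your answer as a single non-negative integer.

Answer: 1

Derivation:
Step 1: insert rym at [2, 8] -> counters=[0,0,1,0,0,0,0,0,1]
Step 2: insert u at [0, 3] -> counters=[1,0,1,1,0,0,0,0,1]
Step 3: insert ru at [5, 7] -> counters=[1,0,1,1,0,1,0,1,1]
Step 4: insert xdz at [0, 7] -> counters=[2,0,1,1,0,1,0,2,1]
Step 5: insert u at [0, 3] -> counters=[3,0,1,2,0,1,0,2,1]
Step 6: insert rym at [2, 8] -> counters=[3,0,2,2,0,1,0,2,2]
Final counters=[3,0,2,2,0,1,0,2,2] -> counters[5]=1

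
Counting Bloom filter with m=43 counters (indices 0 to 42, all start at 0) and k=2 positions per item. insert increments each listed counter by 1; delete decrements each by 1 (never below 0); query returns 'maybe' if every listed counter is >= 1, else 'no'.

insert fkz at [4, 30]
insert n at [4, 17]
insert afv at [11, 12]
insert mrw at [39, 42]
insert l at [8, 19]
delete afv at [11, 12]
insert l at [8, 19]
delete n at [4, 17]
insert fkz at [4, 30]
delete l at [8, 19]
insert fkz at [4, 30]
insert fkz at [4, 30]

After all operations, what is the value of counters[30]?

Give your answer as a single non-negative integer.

Answer: 4

Derivation:
Step 1: insert fkz at [4, 30] -> counters=[0,0,0,0,1,0,0,0,0,0,0,0,0,0,0,0,0,0,0,0,0,0,0,0,0,0,0,0,0,0,1,0,0,0,0,0,0,0,0,0,0,0,0]
Step 2: insert n at [4, 17] -> counters=[0,0,0,0,2,0,0,0,0,0,0,0,0,0,0,0,0,1,0,0,0,0,0,0,0,0,0,0,0,0,1,0,0,0,0,0,0,0,0,0,0,0,0]
Step 3: insert afv at [11, 12] -> counters=[0,0,0,0,2,0,0,0,0,0,0,1,1,0,0,0,0,1,0,0,0,0,0,0,0,0,0,0,0,0,1,0,0,0,0,0,0,0,0,0,0,0,0]
Step 4: insert mrw at [39, 42] -> counters=[0,0,0,0,2,0,0,0,0,0,0,1,1,0,0,0,0,1,0,0,0,0,0,0,0,0,0,0,0,0,1,0,0,0,0,0,0,0,0,1,0,0,1]
Step 5: insert l at [8, 19] -> counters=[0,0,0,0,2,0,0,0,1,0,0,1,1,0,0,0,0,1,0,1,0,0,0,0,0,0,0,0,0,0,1,0,0,0,0,0,0,0,0,1,0,0,1]
Step 6: delete afv at [11, 12] -> counters=[0,0,0,0,2,0,0,0,1,0,0,0,0,0,0,0,0,1,0,1,0,0,0,0,0,0,0,0,0,0,1,0,0,0,0,0,0,0,0,1,0,0,1]
Step 7: insert l at [8, 19] -> counters=[0,0,0,0,2,0,0,0,2,0,0,0,0,0,0,0,0,1,0,2,0,0,0,0,0,0,0,0,0,0,1,0,0,0,0,0,0,0,0,1,0,0,1]
Step 8: delete n at [4, 17] -> counters=[0,0,0,0,1,0,0,0,2,0,0,0,0,0,0,0,0,0,0,2,0,0,0,0,0,0,0,0,0,0,1,0,0,0,0,0,0,0,0,1,0,0,1]
Step 9: insert fkz at [4, 30] -> counters=[0,0,0,0,2,0,0,0,2,0,0,0,0,0,0,0,0,0,0,2,0,0,0,0,0,0,0,0,0,0,2,0,0,0,0,0,0,0,0,1,0,0,1]
Step 10: delete l at [8, 19] -> counters=[0,0,0,0,2,0,0,0,1,0,0,0,0,0,0,0,0,0,0,1,0,0,0,0,0,0,0,0,0,0,2,0,0,0,0,0,0,0,0,1,0,0,1]
Step 11: insert fkz at [4, 30] -> counters=[0,0,0,0,3,0,0,0,1,0,0,0,0,0,0,0,0,0,0,1,0,0,0,0,0,0,0,0,0,0,3,0,0,0,0,0,0,0,0,1,0,0,1]
Step 12: insert fkz at [4, 30] -> counters=[0,0,0,0,4,0,0,0,1,0,0,0,0,0,0,0,0,0,0,1,0,0,0,0,0,0,0,0,0,0,4,0,0,0,0,0,0,0,0,1,0,0,1]
Final counters=[0,0,0,0,4,0,0,0,1,0,0,0,0,0,0,0,0,0,0,1,0,0,0,0,0,0,0,0,0,0,4,0,0,0,0,0,0,0,0,1,0,0,1] -> counters[30]=4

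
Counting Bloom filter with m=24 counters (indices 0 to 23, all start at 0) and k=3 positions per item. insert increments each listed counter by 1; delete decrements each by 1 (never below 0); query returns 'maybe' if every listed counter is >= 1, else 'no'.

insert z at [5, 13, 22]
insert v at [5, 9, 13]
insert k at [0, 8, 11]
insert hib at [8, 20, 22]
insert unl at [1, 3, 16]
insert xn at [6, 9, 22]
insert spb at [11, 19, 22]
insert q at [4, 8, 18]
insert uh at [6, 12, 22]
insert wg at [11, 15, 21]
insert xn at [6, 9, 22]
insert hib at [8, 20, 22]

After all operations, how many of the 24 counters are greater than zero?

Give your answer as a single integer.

Step 1: insert z at [5, 13, 22] -> counters=[0,0,0,0,0,1,0,0,0,0,0,0,0,1,0,0,0,0,0,0,0,0,1,0]
Step 2: insert v at [5, 9, 13] -> counters=[0,0,0,0,0,2,0,0,0,1,0,0,0,2,0,0,0,0,0,0,0,0,1,0]
Step 3: insert k at [0, 8, 11] -> counters=[1,0,0,0,0,2,0,0,1,1,0,1,0,2,0,0,0,0,0,0,0,0,1,0]
Step 4: insert hib at [8, 20, 22] -> counters=[1,0,0,0,0,2,0,0,2,1,0,1,0,2,0,0,0,0,0,0,1,0,2,0]
Step 5: insert unl at [1, 3, 16] -> counters=[1,1,0,1,0,2,0,0,2,1,0,1,0,2,0,0,1,0,0,0,1,0,2,0]
Step 6: insert xn at [6, 9, 22] -> counters=[1,1,0,1,0,2,1,0,2,2,0,1,0,2,0,0,1,0,0,0,1,0,3,0]
Step 7: insert spb at [11, 19, 22] -> counters=[1,1,0,1,0,2,1,0,2,2,0,2,0,2,0,0,1,0,0,1,1,0,4,0]
Step 8: insert q at [4, 8, 18] -> counters=[1,1,0,1,1,2,1,0,3,2,0,2,0,2,0,0,1,0,1,1,1,0,4,0]
Step 9: insert uh at [6, 12, 22] -> counters=[1,1,0,1,1,2,2,0,3,2,0,2,1,2,0,0,1,0,1,1,1,0,5,0]
Step 10: insert wg at [11, 15, 21] -> counters=[1,1,0,1,1,2,2,0,3,2,0,3,1,2,0,1,1,0,1,1,1,1,5,0]
Step 11: insert xn at [6, 9, 22] -> counters=[1,1,0,1,1,2,3,0,3,3,0,3,1,2,0,1,1,0,1,1,1,1,6,0]
Step 12: insert hib at [8, 20, 22] -> counters=[1,1,0,1,1,2,3,0,4,3,0,3,1,2,0,1,1,0,1,1,2,1,7,0]
Final counters=[1,1,0,1,1,2,3,0,4,3,0,3,1,2,0,1,1,0,1,1,2,1,7,0] -> 18 nonzero

Answer: 18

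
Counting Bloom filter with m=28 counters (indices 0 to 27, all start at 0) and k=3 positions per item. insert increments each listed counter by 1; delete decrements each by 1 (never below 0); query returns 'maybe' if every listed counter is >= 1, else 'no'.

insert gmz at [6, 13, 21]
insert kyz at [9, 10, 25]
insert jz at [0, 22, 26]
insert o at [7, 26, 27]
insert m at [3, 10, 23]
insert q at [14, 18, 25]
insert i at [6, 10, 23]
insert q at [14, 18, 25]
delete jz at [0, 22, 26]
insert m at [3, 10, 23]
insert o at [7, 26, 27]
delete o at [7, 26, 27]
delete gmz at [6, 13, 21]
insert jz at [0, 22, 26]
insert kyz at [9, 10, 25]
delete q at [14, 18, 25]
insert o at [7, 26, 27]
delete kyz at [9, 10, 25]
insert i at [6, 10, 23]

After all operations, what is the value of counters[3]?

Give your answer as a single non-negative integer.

Step 1: insert gmz at [6, 13, 21] -> counters=[0,0,0,0,0,0,1,0,0,0,0,0,0,1,0,0,0,0,0,0,0,1,0,0,0,0,0,0]
Step 2: insert kyz at [9, 10, 25] -> counters=[0,0,0,0,0,0,1,0,0,1,1,0,0,1,0,0,0,0,0,0,0,1,0,0,0,1,0,0]
Step 3: insert jz at [0, 22, 26] -> counters=[1,0,0,0,0,0,1,0,0,1,1,0,0,1,0,0,0,0,0,0,0,1,1,0,0,1,1,0]
Step 4: insert o at [7, 26, 27] -> counters=[1,0,0,0,0,0,1,1,0,1,1,0,0,1,0,0,0,0,0,0,0,1,1,0,0,1,2,1]
Step 5: insert m at [3, 10, 23] -> counters=[1,0,0,1,0,0,1,1,0,1,2,0,0,1,0,0,0,0,0,0,0,1,1,1,0,1,2,1]
Step 6: insert q at [14, 18, 25] -> counters=[1,0,0,1,0,0,1,1,0,1,2,0,0,1,1,0,0,0,1,0,0,1,1,1,0,2,2,1]
Step 7: insert i at [6, 10, 23] -> counters=[1,0,0,1,0,0,2,1,0,1,3,0,0,1,1,0,0,0,1,0,0,1,1,2,0,2,2,1]
Step 8: insert q at [14, 18, 25] -> counters=[1,0,0,1,0,0,2,1,0,1,3,0,0,1,2,0,0,0,2,0,0,1,1,2,0,3,2,1]
Step 9: delete jz at [0, 22, 26] -> counters=[0,0,0,1,0,0,2,1,0,1,3,0,0,1,2,0,0,0,2,0,0,1,0,2,0,3,1,1]
Step 10: insert m at [3, 10, 23] -> counters=[0,0,0,2,0,0,2,1,0,1,4,0,0,1,2,0,0,0,2,0,0,1,0,3,0,3,1,1]
Step 11: insert o at [7, 26, 27] -> counters=[0,0,0,2,0,0,2,2,0,1,4,0,0,1,2,0,0,0,2,0,0,1,0,3,0,3,2,2]
Step 12: delete o at [7, 26, 27] -> counters=[0,0,0,2,0,0,2,1,0,1,4,0,0,1,2,0,0,0,2,0,0,1,0,3,0,3,1,1]
Step 13: delete gmz at [6, 13, 21] -> counters=[0,0,0,2,0,0,1,1,0,1,4,0,0,0,2,0,0,0,2,0,0,0,0,3,0,3,1,1]
Step 14: insert jz at [0, 22, 26] -> counters=[1,0,0,2,0,0,1,1,0,1,4,0,0,0,2,0,0,0,2,0,0,0,1,3,0,3,2,1]
Step 15: insert kyz at [9, 10, 25] -> counters=[1,0,0,2,0,0,1,1,0,2,5,0,0,0,2,0,0,0,2,0,0,0,1,3,0,4,2,1]
Step 16: delete q at [14, 18, 25] -> counters=[1,0,0,2,0,0,1,1,0,2,5,0,0,0,1,0,0,0,1,0,0,0,1,3,0,3,2,1]
Step 17: insert o at [7, 26, 27] -> counters=[1,0,0,2,0,0,1,2,0,2,5,0,0,0,1,0,0,0,1,0,0,0,1,3,0,3,3,2]
Step 18: delete kyz at [9, 10, 25] -> counters=[1,0,0,2,0,0,1,2,0,1,4,0,0,0,1,0,0,0,1,0,0,0,1,3,0,2,3,2]
Step 19: insert i at [6, 10, 23] -> counters=[1,0,0,2,0,0,2,2,0,1,5,0,0,0,1,0,0,0,1,0,0,0,1,4,0,2,3,2]
Final counters=[1,0,0,2,0,0,2,2,0,1,5,0,0,0,1,0,0,0,1,0,0,0,1,4,0,2,3,2] -> counters[3]=2

Answer: 2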